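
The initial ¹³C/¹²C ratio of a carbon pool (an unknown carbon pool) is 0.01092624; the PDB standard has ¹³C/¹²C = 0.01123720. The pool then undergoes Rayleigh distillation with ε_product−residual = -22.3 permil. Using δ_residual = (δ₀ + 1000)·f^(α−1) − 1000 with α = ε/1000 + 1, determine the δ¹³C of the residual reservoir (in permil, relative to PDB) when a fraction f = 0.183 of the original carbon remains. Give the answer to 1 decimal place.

9.9 permil

δ₀ = (0.01092624/0.01123720 − 1)×1000 = (0.972328 − 1)×1000 = -27.672 permil
α − 1 = ε/1000 = -0.0223
f^(α−1) = 0.183^(-0.0223) = 1.038598
δ_res = (-27.672 + 1000) × 1.038598 − 1000 = 1009.857 − 1000 = 9.86 permil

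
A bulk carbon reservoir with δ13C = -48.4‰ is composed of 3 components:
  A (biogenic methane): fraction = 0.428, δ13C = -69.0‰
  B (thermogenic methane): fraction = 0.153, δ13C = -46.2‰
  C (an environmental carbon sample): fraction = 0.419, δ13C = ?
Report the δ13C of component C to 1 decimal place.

Isotope mass balance: δ_bulk = Σ fᵢ·δᵢ.
-48.4 = 0.428×(-69.0) + 0.153×(-46.2) + 0.419×δ_C
0.419·δ_C = -48.4 − (-36.601) = -11.799
δ_C = -11.799 / 0.419 = -28.16‰

-28.2‰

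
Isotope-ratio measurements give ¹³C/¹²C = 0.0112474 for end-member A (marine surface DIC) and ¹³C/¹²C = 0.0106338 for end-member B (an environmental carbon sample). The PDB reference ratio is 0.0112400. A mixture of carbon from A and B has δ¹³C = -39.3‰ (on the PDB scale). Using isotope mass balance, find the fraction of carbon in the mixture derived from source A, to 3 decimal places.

0.268

δ_A = (0.0112474/0.0112400 − 1)×1000 = (1.000658 − 1)×1000 = 0.658‰
δ_B = (0.0106338/0.0112400 − 1)×1000 = (0.946068 − 1)×1000 = -53.932‰
f_A = (δ_mix − δ_B)/(δ_A − δ_B) = (-39.3 − (-53.932))/(0.658 − (-53.932))
f_A = 14.632 / 54.591 = 0.2680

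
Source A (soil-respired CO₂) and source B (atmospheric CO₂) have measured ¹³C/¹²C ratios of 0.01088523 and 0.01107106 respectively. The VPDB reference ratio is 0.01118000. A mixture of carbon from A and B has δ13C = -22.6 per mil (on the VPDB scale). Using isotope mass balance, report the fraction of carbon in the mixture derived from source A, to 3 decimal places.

0.773

δ_A = (0.01088523/0.01118000 − 1)×1000 = (0.973634 − 1)×1000 = -26.366 per mil
δ_B = (0.01107106/0.01118000 − 1)×1000 = (0.990256 − 1)×1000 = -9.744 per mil
f_A = (δ_mix − δ_B)/(δ_A − δ_B) = (-22.6 − (-9.744))/(-26.366 − (-9.744))
f_A = -12.856 / -16.622 = 0.7734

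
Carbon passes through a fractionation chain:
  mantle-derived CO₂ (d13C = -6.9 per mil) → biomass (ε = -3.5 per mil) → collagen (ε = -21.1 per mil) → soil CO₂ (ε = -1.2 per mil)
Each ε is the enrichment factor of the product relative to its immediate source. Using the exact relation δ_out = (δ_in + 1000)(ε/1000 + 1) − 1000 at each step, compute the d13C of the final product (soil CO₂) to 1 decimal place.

-32.4 per mil

step 1: δ = (-6.90 + 1000)·(-3.5/1000 + 1) − 1000 = -10.38 per mil
step 2: δ = (-10.38 + 1000)·(-21.1/1000 + 1) − 1000 = -31.26 per mil
step 3: δ = (-31.26 + 1000)·(-1.2/1000 + 1) − 1000 = -32.42 per mil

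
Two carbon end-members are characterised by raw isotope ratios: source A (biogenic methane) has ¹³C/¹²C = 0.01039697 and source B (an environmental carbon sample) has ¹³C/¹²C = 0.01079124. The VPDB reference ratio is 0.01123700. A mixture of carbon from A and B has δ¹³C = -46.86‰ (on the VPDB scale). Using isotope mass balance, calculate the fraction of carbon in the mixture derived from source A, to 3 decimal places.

0.205

δ_A = (0.01039697/0.01123700 − 1)×1000 = (0.925244 − 1)×1000 = -74.756‰
δ_B = (0.01079124/0.01123700 − 1)×1000 = (0.960331 − 1)×1000 = -39.669‰
f_A = (δ_mix − δ_B)/(δ_A − δ_B) = (-46.86 − (-39.669))/(-74.756 − (-39.669))
f_A = -7.191 / -35.087 = 0.2050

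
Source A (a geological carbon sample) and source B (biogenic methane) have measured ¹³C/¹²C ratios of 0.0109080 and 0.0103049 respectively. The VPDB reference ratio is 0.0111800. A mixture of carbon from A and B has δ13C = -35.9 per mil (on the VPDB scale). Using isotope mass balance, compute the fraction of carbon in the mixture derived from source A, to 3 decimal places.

δ_A = (0.0109080/0.0111800 − 1)×1000 = (0.975671 − 1)×1000 = -24.329 per mil
δ_B = (0.0103049/0.0111800 − 1)×1000 = (0.921726 − 1)×1000 = -78.274 per mil
f_A = (δ_mix − δ_B)/(δ_A − δ_B) = (-35.9 − (-78.274))/(-24.329 − (-78.274))
f_A = 42.374 / 53.945 = 0.7855

0.786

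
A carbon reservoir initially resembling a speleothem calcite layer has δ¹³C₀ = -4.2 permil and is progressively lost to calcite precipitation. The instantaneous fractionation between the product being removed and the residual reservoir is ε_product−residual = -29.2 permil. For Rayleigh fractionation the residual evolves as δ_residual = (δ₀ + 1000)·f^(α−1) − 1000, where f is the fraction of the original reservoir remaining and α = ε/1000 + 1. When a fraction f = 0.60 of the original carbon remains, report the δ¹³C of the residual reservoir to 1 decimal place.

Rayleigh residual: δ_res = (δ₀ + 1000)·f^(α−1) − 1000
α = ε/1000 + 1 = 0.97080, so α − 1 = -0.02920
f^(α−1) = 0.60^(-0.02920) = 1.015028
δ_res = (-4.2 + 1000) × 1.015028 − 1000 = 1010.765 − 1000 = 10.76 permil

10.8 permil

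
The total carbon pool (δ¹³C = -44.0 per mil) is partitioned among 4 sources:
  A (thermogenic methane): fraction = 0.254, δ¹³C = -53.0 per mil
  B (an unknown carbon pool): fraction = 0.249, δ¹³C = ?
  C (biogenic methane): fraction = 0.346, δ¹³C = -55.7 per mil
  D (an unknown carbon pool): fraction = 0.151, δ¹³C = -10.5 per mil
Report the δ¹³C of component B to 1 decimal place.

Isotope mass balance: δ_bulk = Σ fᵢ·δᵢ.
-44.0 = 0.254×(-53.0) + 0.249×δ_B + 0.346×(-55.7) + 0.151×(-10.5)
0.249·δ_B = -44.0 − (-34.320) = -9.680
δ_B = -9.680 / 0.249 = -38.88 per mil

-38.9 per mil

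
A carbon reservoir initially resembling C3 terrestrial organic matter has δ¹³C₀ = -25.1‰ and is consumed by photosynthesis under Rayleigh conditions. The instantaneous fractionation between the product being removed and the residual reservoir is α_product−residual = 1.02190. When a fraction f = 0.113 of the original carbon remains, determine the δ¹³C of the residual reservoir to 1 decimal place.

-70.6‰

Rayleigh residual: δ_res = (δ₀ + 1000)·f^(α−1) − 1000
α − 1 = 0.02190
f^(α−1) = 0.113^(0.02190) = 0.953372
δ_res = (-25.1 + 1000) × 0.953372 − 1000 = 929.442 − 1000 = -70.56‰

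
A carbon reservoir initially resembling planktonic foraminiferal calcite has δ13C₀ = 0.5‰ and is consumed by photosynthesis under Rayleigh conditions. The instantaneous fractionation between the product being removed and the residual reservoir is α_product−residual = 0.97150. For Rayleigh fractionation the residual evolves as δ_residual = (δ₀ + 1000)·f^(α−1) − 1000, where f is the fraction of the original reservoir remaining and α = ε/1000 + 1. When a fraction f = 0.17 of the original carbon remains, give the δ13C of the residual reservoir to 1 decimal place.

52.3‰

Rayleigh residual: δ_res = (δ₀ + 1000)·f^(α−1) − 1000
α − 1 = -0.02850
f^(α−1) = 0.17^(-0.02850) = 1.051798
δ_res = (0.5 + 1000) × 1.051798 − 1000 = 1052.324 − 1000 = 52.32‰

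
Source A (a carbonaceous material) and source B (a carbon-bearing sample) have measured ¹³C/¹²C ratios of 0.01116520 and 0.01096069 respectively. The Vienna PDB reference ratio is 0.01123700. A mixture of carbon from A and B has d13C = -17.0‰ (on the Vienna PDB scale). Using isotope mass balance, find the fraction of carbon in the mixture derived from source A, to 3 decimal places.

0.417

δ_A = (0.01116520/0.01123700 − 1)×1000 = (0.993610 − 1)×1000 = -6.390‰
δ_B = (0.01096069/0.01123700 − 1)×1000 = (0.975411 − 1)×1000 = -24.589‰
f_A = (δ_mix − δ_B)/(δ_A − δ_B) = (-17.0 − (-24.589))/(-6.390 − (-24.589))
f_A = 7.589 / 18.200 = 0.4170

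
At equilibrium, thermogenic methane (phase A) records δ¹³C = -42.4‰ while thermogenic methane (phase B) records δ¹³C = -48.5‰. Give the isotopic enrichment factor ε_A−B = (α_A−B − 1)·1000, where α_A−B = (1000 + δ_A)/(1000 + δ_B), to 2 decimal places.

6.41‰

α_A−B = (1000 + -42.4) / (1000 + -48.5) = 957.6 / 951.5 = 1.006411
ε_A−B = (1.006411 − 1) × 1000 = 6.411‰
(The approximation ε ≈ δ_A − δ_B would give 6.1‰.)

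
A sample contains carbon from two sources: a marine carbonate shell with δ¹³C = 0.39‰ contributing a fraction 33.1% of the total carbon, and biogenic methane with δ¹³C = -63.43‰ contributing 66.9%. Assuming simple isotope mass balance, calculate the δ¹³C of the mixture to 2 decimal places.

δ_mix = f_A·δ_A + f_B·δ_B
δ_mix = 0.331 × (0.39) + 0.669 × (-63.43)
δ_mix = 0.129 + -42.435 = -42.306‰

-42.31‰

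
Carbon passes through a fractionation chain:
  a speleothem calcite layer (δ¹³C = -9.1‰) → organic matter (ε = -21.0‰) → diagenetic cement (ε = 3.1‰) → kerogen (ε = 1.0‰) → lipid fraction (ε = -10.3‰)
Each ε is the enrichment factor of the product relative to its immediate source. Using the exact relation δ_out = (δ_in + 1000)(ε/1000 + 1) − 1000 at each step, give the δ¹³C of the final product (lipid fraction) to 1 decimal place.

-36.0‰

step 1: δ = (-9.10 + 1000)·(-21.0/1000 + 1) − 1000 = -29.91‰
step 2: δ = (-29.91 + 1000)·(3.1/1000 + 1) − 1000 = -26.90‰
step 3: δ = (-26.90 + 1000)·(1.0/1000 + 1) − 1000 = -25.93‰
step 4: δ = (-25.93 + 1000)·(-10.3/1000 + 1) − 1000 = -35.96‰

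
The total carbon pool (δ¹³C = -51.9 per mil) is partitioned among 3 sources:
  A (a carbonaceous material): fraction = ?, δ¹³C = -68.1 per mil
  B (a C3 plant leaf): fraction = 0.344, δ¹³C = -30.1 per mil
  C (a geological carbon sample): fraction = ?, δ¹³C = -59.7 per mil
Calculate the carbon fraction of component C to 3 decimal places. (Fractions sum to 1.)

0.372

Let f_C and f_A be the unknown fractions; fractions sum to 1 so f_C + f_A = 0.656.
Mass balance: Σ fᵢ·δᵢ = δ_bulk ⇒ f_C·(-59.7) + f_A·(-68.1) = -51.9 − (-10.354) = -41.546
Substitute f_A = 0.656 − f_C:
f_C·(-59.7 − -68.1) = -41.546 − 0.656×(-68.1) = 3.128
f_C = 3.128 / 8.4 = 0.3724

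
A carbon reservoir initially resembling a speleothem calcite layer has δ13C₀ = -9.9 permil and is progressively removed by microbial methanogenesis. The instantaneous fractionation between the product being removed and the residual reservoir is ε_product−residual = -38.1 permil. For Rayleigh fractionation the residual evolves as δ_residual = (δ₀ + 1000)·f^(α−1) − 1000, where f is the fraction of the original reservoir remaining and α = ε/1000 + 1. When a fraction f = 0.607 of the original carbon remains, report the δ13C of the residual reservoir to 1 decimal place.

Rayleigh residual: δ_res = (δ₀ + 1000)·f^(α−1) − 1000
α = ε/1000 + 1 = 0.96190, so α − 1 = -0.03810
f^(α−1) = 0.607^(-0.03810) = 1.019203
δ_res = (-9.9 + 1000) × 1.019203 − 1000 = 1009.112 − 1000 = 9.11 permil

9.1 permil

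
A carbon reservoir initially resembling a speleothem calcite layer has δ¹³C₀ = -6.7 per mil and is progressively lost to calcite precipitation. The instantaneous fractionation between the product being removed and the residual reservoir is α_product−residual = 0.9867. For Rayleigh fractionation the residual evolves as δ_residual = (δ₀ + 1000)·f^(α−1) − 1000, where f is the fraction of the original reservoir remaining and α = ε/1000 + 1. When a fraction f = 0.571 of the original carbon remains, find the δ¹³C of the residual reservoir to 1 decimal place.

Rayleigh residual: δ_res = (δ₀ + 1000)·f^(α−1) − 1000
α − 1 = -0.01330
f^(α−1) = 0.571^(-0.01330) = 1.007481
δ_res = (-6.7 + 1000) × 1.007481 − 1000 = 1000.731 − 1000 = 0.73 per mil

0.7 per mil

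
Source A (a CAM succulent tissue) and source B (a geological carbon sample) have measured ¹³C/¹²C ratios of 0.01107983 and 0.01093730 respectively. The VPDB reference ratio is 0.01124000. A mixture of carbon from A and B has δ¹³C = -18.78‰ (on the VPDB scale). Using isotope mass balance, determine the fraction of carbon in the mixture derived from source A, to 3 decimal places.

δ_A = (0.01107983/0.01124000 − 1)×1000 = (0.985750 − 1)×1000 = -14.250‰
δ_B = (0.01093730/0.01124000 − 1)×1000 = (0.973069 − 1)×1000 = -26.931‰
f_A = (δ_mix − δ_B)/(δ_A − δ_B) = (-18.78 − (-26.931))/(-14.250 − (-26.931))
f_A = 8.151 / 12.681 = 0.6428

0.643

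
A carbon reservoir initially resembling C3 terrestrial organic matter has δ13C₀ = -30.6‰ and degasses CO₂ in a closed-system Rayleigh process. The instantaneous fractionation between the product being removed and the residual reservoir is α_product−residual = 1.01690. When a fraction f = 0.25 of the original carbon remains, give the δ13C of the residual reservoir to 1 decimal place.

Rayleigh residual: δ_res = (δ₀ + 1000)·f^(α−1) − 1000
α − 1 = 0.01690
f^(α−1) = 0.25^(0.01690) = 0.976844
δ_res = (-30.6 + 1000) × 0.976844 − 1000 = 946.953 − 1000 = -53.05‰

-53.0‰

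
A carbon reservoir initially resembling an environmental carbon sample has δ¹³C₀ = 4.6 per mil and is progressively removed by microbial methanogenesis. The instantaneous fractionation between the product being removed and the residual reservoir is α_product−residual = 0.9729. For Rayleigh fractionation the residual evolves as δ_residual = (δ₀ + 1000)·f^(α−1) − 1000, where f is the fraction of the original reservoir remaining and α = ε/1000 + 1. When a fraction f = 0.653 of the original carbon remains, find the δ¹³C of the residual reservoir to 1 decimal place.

16.3 per mil

Rayleigh residual: δ_res = (δ₀ + 1000)·f^(α−1) − 1000
α − 1 = -0.02710
f^(α−1) = 0.653^(-0.02710) = 1.011616
δ_res = (4.6 + 1000) × 1.011616 − 1000 = 1016.270 − 1000 = 16.27 per mil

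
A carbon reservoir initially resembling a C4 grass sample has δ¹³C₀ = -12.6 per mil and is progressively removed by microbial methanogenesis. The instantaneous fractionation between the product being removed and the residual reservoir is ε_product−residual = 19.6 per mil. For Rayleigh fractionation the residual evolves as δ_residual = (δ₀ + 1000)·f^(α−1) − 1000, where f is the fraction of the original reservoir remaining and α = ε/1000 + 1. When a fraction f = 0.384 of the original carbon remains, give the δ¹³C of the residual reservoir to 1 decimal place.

-31.0 per mil

Rayleigh residual: δ_res = (δ₀ + 1000)·f^(α−1) − 1000
α = ε/1000 + 1 = 1.01960, so α − 1 = 0.01960
f^(α−1) = 0.384^(0.01960) = 0.981415
δ_res = (-12.6 + 1000) × 0.981415 − 1000 = 969.050 − 1000 = -30.95 per mil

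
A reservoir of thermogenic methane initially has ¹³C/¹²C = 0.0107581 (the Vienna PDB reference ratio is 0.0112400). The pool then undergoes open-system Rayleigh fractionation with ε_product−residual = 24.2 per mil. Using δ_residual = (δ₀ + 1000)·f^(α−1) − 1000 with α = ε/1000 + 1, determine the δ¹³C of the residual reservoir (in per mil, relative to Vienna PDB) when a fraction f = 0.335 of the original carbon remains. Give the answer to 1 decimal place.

-67.9 per mil

δ₀ = (0.0107581/0.0112400 − 1)×1000 = (0.957126 − 1)×1000 = -42.874 per mil
α − 1 = ε/1000 = 0.0242
f^(α−1) = 0.335^(0.0242) = 0.973881
δ_res = (-42.874 + 1000) × 0.973881 − 1000 = 932.128 − 1000 = -67.87 per mil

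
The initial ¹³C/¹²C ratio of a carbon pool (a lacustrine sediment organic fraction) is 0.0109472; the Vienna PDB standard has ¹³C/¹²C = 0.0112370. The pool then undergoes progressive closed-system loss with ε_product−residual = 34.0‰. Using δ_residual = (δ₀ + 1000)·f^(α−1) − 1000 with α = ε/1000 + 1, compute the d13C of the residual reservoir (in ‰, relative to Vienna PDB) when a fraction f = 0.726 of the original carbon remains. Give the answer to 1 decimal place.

-36.3‰

δ₀ = (0.0109472/0.0112370 − 1)×1000 = (0.974210 − 1)×1000 = -25.790‰
α − 1 = ε/1000 = 0.0340
f^(α−1) = 0.726^(0.0340) = 0.989172
δ_res = (-25.790 + 1000) × 0.989172 − 1000 = 963.662 − 1000 = -36.34‰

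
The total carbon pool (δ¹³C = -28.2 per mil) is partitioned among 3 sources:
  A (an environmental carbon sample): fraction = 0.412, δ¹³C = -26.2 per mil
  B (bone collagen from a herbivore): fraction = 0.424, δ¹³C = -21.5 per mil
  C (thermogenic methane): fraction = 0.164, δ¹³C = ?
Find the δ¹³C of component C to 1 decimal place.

Isotope mass balance: δ_bulk = Σ fᵢ·δᵢ.
-28.2 = 0.412×(-26.2) + 0.424×(-21.5) + 0.164×δ_C
0.164·δ_C = -28.2 − (-19.910) = -8.290
δ_C = -8.290 / 0.164 = -50.55 per mil

-50.5 per mil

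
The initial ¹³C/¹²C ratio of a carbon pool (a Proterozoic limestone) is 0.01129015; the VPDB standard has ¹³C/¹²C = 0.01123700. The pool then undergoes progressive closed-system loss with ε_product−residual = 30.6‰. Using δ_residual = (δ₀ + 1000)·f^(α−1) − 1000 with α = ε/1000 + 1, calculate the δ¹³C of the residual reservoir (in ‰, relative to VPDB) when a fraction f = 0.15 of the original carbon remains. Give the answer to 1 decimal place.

δ₀ = (0.01129015/0.01123700 − 1)×1000 = (1.004730 − 1)×1000 = 4.730‰
α − 1 = ε/1000 = 0.0306
f^(α−1) = 0.15^(0.0306) = 0.943601
δ_res = (4.730 + 1000) × 0.943601 − 1000 = 948.064 − 1000 = -51.94‰

-51.9‰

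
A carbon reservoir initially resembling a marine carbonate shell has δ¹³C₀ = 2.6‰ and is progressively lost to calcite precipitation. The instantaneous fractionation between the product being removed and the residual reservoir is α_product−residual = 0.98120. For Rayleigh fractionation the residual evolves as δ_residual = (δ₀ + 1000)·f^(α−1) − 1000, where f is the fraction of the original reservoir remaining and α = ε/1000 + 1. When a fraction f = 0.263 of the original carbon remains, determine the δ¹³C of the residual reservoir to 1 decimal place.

Rayleigh residual: δ_res = (δ₀ + 1000)·f^(α−1) − 1000
α − 1 = -0.01880
f^(α−1) = 0.263^(-0.01880) = 1.025427
δ_res = (2.6 + 1000) × 1.025427 − 1000 = 1028.093 − 1000 = 28.09‰

28.1‰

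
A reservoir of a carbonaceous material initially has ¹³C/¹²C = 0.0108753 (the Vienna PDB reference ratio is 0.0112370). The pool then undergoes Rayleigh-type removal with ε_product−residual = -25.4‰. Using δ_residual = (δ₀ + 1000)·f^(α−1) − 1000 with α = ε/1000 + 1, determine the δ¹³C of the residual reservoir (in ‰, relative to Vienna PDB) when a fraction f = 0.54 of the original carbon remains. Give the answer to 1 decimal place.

δ₀ = (0.0108753/0.0112370 − 1)×1000 = (0.967812 − 1)×1000 = -32.188‰
α − 1 = ε/1000 = -0.0254
f^(α−1) = 0.54^(-0.0254) = 1.015774
δ_res = (-32.188 + 1000) × 1.015774 − 1000 = 983.078 − 1000 = -16.92‰

-16.9‰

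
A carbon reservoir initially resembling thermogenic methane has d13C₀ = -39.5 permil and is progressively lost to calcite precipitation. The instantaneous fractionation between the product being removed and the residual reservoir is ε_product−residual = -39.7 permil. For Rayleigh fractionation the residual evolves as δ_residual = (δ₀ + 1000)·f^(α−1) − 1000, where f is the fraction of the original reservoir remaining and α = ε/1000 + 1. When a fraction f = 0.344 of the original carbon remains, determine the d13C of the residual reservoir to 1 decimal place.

Rayleigh residual: δ_res = (δ₀ + 1000)·f^(α−1) − 1000
α = ε/1000 + 1 = 0.96030, so α − 1 = -0.03970
f^(α−1) = 0.344^(-0.03970) = 1.043275
δ_res = (-39.5 + 1000) × 1.043275 − 1000 = 1002.065 − 1000 = 2.07 permil

2.1 permil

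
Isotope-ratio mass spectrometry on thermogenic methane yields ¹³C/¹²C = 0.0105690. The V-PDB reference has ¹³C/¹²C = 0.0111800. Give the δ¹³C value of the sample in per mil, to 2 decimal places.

-54.65 per mil

δ¹³C = (R_sample / R_standard − 1) × 1000
R_sample / R_standard = 0.0105690 / 0.0111800 = 0.945349
δ¹³C = (0.945349 − 1) × 1000 = -54.651 per mil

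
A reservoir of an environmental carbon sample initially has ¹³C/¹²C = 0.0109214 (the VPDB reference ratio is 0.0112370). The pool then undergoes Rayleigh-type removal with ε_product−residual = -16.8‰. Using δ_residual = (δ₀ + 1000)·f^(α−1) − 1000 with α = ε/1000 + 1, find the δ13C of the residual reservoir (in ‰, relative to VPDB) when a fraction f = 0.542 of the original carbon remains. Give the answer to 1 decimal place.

δ₀ = (0.0109214/0.0112370 − 1)×1000 = (0.971914 − 1)×1000 = -28.086‰
α − 1 = ε/1000 = -0.0168
f^(α−1) = 0.542^(-0.0168) = 1.010343
δ_res = (-28.086 + 1000) × 1.010343 − 1000 = 981.967 − 1000 = -18.03‰

-18.0‰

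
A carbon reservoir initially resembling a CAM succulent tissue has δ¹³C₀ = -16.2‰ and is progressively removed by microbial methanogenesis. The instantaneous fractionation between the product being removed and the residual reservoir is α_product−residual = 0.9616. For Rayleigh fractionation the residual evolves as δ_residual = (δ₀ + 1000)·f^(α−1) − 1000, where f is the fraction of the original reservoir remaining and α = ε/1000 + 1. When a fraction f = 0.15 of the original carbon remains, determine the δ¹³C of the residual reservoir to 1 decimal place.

58.1‰

Rayleigh residual: δ_res = (δ₀ + 1000)·f^(α−1) − 1000
α − 1 = -0.03840
f^(α−1) = 0.15^(-0.03840) = 1.075569
δ_res = (-16.2 + 1000) × 1.075569 − 1000 = 1058.144 − 1000 = 58.14‰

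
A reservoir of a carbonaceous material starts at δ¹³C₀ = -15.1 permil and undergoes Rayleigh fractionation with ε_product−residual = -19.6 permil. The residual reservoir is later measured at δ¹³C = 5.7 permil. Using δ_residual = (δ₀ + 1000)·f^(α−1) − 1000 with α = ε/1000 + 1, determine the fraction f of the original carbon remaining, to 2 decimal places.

0.34

α − 1 = ε/1000 = -0.0196
(δ_res + 1000)/(δ₀ + 1000) = (5.7 + 1000)/(-15.1 + 1000) = 1005.7/984.9 = 1.021119
f = 1.021119^(1/-0.0196) = exp(ln(1.021119)/-0.0196) = exp(0.02090/-0.0196)
f = exp(-1.0663) = 0.3443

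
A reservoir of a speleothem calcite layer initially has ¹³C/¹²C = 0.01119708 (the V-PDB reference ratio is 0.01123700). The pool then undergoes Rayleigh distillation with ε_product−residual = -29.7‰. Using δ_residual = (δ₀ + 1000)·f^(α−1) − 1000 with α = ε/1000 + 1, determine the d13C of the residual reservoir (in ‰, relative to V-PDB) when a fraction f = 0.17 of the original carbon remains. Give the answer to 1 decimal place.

50.3‰

δ₀ = (0.01119708/0.01123700 − 1)×1000 = (0.996447 − 1)×1000 = -3.553‰
α − 1 = ε/1000 = -0.0297
f^(α−1) = 0.17^(-0.0297) = 1.054037
δ_res = (-3.553 + 1000) × 1.054037 − 1000 = 1050.292 − 1000 = 50.29‰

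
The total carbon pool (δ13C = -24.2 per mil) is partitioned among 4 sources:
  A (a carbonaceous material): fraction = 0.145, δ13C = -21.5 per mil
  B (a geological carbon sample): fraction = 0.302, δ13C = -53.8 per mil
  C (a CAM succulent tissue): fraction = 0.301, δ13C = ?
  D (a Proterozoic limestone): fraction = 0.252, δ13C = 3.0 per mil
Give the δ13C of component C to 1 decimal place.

-18.6 per mil

Isotope mass balance: δ_bulk = Σ fᵢ·δᵢ.
-24.2 = 0.145×(-21.5) + 0.302×(-53.8) + 0.301×δ_C + 0.252×(3.0)
0.301·δ_C = -24.2 − (-18.609) = -5.591
δ_C = -5.591 / 0.301 = -18.57 per mil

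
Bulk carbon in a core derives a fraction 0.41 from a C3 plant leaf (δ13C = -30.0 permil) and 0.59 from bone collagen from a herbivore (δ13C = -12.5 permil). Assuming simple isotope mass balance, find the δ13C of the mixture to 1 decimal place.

-19.7 permil

δ_mix = f_A·δ_A + f_B·δ_B
δ_mix = 0.41 × (-30.0) + 0.59 × (-12.5)
δ_mix = -12.30 + -7.38 = -19.67 permil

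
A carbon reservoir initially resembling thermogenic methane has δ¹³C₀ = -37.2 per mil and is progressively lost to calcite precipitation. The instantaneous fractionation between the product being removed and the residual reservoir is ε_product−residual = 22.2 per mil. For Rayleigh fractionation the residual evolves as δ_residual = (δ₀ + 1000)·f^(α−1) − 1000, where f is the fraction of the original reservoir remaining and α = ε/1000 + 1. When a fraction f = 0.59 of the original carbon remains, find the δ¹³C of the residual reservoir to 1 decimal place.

-48.4 per mil

Rayleigh residual: δ_res = (δ₀ + 1000)·f^(α−1) − 1000
α = ε/1000 + 1 = 1.02220, so α − 1 = 0.02220
f^(α−1) = 0.59^(0.02220) = 0.988355
δ_res = (-37.2 + 1000) × 0.988355 − 1000 = 951.588 − 1000 = -48.41 per mil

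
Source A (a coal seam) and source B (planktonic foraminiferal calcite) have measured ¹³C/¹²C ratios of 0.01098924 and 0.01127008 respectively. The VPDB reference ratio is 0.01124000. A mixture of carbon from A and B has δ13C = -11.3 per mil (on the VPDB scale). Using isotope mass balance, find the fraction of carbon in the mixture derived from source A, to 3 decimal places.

δ_A = (0.01098924/0.01124000 − 1)×1000 = (0.977690 − 1)×1000 = -22.310 per mil
δ_B = (0.01127008/0.01124000 − 1)×1000 = (1.002676 − 1)×1000 = 2.676 per mil
f_A = (δ_mix − δ_B)/(δ_A − δ_B) = (-11.3 − (2.676))/(-22.310 − (2.676))
f_A = -13.976 / -24.986 = 0.5594

0.559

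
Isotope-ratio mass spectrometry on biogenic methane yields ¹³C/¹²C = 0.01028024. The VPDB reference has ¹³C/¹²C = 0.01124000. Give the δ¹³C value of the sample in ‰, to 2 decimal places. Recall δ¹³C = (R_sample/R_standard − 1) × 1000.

-85.39‰

δ¹³C = (R_sample / R_standard − 1) × 1000
R_sample / R_standard = 0.01028024 / 0.01124000 = 0.914612
δ¹³C = (0.914612 − 1) × 1000 = -85.388‰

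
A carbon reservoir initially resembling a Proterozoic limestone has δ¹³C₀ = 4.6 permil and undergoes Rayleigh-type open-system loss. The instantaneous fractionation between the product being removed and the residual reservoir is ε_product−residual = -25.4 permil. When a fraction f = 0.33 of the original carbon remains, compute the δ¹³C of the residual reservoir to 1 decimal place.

Rayleigh residual: δ_res = (δ₀ + 1000)·f^(α−1) − 1000
α = ε/1000 + 1 = 0.97460, so α − 1 = -0.02540
f^(α−1) = 0.33^(-0.02540) = 1.028560
δ_res = (4.6 + 1000) × 1.028560 − 1000 = 1033.292 − 1000 = 33.29 permil

33.3 permil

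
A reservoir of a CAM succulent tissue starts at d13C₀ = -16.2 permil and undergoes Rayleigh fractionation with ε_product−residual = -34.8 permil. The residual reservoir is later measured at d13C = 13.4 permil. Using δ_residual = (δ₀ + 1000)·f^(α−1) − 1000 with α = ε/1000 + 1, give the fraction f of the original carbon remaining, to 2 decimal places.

0.43

α − 1 = ε/1000 = -0.0348
(δ_res + 1000)/(δ₀ + 1000) = (13.4 + 1000)/(-16.2 + 1000) = 1013.4/983.8 = 1.030087
f = 1.030087^(1/-0.0348) = exp(ln(1.030087)/-0.0348) = exp(0.02964/-0.0348)
f = exp(-0.8518) = 0.4266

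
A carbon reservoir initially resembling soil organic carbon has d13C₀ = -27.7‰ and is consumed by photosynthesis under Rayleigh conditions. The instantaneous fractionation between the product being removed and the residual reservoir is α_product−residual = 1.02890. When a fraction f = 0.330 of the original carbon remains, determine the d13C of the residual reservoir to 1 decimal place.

Rayleigh residual: δ_res = (δ₀ + 1000)·f^(α−1) − 1000
α − 1 = 0.02890
f^(α−1) = 0.330^(0.02890) = 0.968468
δ_res = (-27.7 + 1000) × 0.968468 − 1000 = 941.641 − 1000 = -58.36‰

-58.4‰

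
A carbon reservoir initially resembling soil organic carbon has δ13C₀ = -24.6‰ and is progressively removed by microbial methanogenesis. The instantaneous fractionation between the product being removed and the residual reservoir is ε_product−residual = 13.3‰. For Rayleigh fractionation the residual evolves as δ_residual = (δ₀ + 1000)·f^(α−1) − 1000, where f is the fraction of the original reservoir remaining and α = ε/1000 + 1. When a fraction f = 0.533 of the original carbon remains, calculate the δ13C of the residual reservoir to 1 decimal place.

-32.7‰

Rayleigh residual: δ_res = (δ₀ + 1000)·f^(α−1) − 1000
α = ε/1000 + 1 = 1.01330, so α − 1 = 0.01330
f^(α−1) = 0.533^(0.01330) = 0.991666
δ_res = (-24.6 + 1000) × 0.991666 − 1000 = 967.271 − 1000 = -32.73‰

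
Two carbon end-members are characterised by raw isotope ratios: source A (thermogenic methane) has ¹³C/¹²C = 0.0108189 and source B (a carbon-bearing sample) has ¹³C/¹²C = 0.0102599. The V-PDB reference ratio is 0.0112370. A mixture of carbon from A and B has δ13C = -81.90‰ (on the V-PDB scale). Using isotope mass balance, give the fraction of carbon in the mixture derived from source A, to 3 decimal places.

δ_A = (0.0108189/0.0112370 − 1)×1000 = (0.962793 − 1)×1000 = -37.207‰
δ_B = (0.0102599/0.0112370 − 1)×1000 = (0.913046 − 1)×1000 = -86.954‰
f_A = (δ_mix − δ_B)/(δ_A − δ_B) = (-81.90 − (-86.954))/(-37.207 − (-86.954))
f_A = 5.054 / 49.746 = 0.1016

0.102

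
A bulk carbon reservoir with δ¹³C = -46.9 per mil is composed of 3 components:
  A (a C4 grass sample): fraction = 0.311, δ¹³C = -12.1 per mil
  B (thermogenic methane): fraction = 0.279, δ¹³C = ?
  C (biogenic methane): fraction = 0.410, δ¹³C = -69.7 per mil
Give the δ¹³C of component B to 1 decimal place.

-52.2 per mil

Isotope mass balance: δ_bulk = Σ fᵢ·δᵢ.
-46.9 = 0.311×(-12.1) + 0.279×δ_B + 0.410×(-69.7)
0.279·δ_B = -46.9 − (-32.340) = -14.560
δ_B = -14.560 / 0.279 = -52.19 per mil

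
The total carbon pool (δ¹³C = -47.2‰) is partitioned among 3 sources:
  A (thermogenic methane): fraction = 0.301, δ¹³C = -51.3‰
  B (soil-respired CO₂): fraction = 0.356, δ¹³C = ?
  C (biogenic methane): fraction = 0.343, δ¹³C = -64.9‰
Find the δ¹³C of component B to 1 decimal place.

Isotope mass balance: δ_bulk = Σ fᵢ·δᵢ.
-47.2 = 0.301×(-51.3) + 0.356×δ_B + 0.343×(-64.9)
0.356·δ_B = -47.2 − (-37.702) = -9.498
δ_B = -9.498 / 0.356 = -26.68‰

-26.7‰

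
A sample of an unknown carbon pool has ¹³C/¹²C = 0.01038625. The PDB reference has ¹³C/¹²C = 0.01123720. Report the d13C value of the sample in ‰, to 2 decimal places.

d13C = (R_sample / R_standard − 1) × 1000
R_sample / R_standard = 0.01038625 / 0.01123720 = 0.924274
d13C = (0.924274 − 1) × 1000 = -75.726‰

-75.73‰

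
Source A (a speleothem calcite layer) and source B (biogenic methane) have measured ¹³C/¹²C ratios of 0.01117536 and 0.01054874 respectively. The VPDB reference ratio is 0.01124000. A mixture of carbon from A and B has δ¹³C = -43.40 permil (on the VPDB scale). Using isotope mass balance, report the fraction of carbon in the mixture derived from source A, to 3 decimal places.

δ_A = (0.01117536/0.01124000 − 1)×1000 = (0.994249 − 1)×1000 = -5.751 permil
δ_B = (0.01054874/0.01124000 − 1)×1000 = (0.938500 − 1)×1000 = -61.500 permil
f_A = (δ_mix − δ_B)/(δ_A − δ_B) = (-43.40 − (-61.500))/(-5.751 − (-61.500))
f_A = 18.100 / 55.749 = 0.3247

0.325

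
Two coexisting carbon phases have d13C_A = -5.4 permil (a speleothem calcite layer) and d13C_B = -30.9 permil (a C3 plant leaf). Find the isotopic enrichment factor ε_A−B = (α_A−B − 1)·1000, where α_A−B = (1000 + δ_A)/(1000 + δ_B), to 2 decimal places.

α_A−B = (1000 + -5.4) / (1000 + -30.9) = 994.6 / 969.1 = 1.026313
ε_A−B = (1.026313 − 1) × 1000 = 26.313 permil
(The approximation ε ≈ δ_A − δ_B would give 25.5 permil.)

26.31 permil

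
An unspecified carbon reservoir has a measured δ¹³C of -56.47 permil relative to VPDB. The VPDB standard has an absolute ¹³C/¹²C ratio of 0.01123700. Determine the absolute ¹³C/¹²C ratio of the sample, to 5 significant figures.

R_sample = R_standard × (δ¹³C/1000 + 1)
R_sample = 0.01123700 × (-56.47/1000 + 1) = 0.01123700 × 0.943530
R_sample = 0.0106024

0.010602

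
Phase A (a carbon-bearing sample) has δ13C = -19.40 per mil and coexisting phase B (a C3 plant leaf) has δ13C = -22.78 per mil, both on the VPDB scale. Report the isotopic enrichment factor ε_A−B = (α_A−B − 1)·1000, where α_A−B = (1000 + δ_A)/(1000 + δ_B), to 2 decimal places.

α_A−B = (1000 + -19.40) / (1000 + -22.78) = 980.60 / 977.22 = 1.003459
ε_A−B = (1.003459 − 1) × 1000 = 3.459 per mil
(The approximation ε ≈ δ_A − δ_B would give 3.38 per mil.)

3.46 per mil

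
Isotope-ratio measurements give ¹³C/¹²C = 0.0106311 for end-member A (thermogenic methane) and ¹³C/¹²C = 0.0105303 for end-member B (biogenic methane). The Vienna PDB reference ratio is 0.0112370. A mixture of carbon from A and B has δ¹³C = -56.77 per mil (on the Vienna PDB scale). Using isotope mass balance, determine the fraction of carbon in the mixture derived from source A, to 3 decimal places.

δ_A = (0.0106311/0.0112370 − 1)×1000 = (0.946080 − 1)×1000 = -53.920 per mil
δ_B = (0.0105303/0.0112370 − 1)×1000 = (0.937110 − 1)×1000 = -62.890 per mil
f_A = (δ_mix − δ_B)/(δ_A − δ_B) = (-56.77 − (-62.890))/(-53.920 − (-62.890))
f_A = 6.120 / 8.970 = 0.6823

0.682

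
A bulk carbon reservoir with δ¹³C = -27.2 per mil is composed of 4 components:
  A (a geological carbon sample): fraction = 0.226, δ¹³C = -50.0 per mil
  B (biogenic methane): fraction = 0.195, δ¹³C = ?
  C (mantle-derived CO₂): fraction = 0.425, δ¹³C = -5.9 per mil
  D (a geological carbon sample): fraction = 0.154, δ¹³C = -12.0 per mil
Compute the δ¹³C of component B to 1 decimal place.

-59.2 per mil

Isotope mass balance: δ_bulk = Σ fᵢ·δᵢ.
-27.2 = 0.226×(-50.0) + 0.195×δ_B + 0.425×(-5.9) + 0.154×(-12.0)
0.195·δ_B = -27.2 − (-15.655) = -11.544
δ_B = -11.544 / 0.195 = -59.20 per mil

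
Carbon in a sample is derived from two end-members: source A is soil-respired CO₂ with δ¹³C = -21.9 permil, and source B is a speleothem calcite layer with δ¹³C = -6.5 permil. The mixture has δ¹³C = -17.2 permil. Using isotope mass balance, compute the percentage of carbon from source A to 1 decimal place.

δ_mix = f_A·δ_A + (1 − f_A)·δ_B  ⇒  f_A = (δ_mix − δ_B)/(δ_A − δ_B)
f_A = (-17.2 − (-6.5)) / (-21.9 − (-6.5))
f_A = -10.7 / -15.4 = 0.6948

69.5%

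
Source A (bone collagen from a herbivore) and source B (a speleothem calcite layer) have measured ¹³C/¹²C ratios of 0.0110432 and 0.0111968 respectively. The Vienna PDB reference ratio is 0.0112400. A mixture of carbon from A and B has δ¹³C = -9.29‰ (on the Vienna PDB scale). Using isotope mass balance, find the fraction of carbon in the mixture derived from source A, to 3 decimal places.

δ_A = (0.0110432/0.0112400 − 1)×1000 = (0.982491 − 1)×1000 = -17.509‰
δ_B = (0.0111968/0.0112400 − 1)×1000 = (0.996157 − 1)×1000 = -3.843‰
f_A = (δ_mix − δ_B)/(δ_A − δ_B) = (-9.29 − (-3.843))/(-17.509 − (-3.843))
f_A = -5.447 / -13.665 = 0.3986

0.399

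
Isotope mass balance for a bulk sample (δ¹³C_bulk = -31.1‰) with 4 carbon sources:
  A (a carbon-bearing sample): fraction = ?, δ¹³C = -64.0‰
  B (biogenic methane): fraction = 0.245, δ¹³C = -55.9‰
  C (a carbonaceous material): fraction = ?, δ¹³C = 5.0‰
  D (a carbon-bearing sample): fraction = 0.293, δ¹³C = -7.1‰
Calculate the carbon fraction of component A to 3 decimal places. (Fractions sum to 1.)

Let f_A and f_C be the unknown fractions; fractions sum to 1 so f_A + f_C = 0.462.
Mass balance: Σ fᵢ·δᵢ = δ_bulk ⇒ f_A·(-64.0) + f_C·(5.0) = -31.1 − (-15.776) = -15.324
Substitute f_C = 0.462 − f_A:
f_A·(-64.0 − 5.0) = -15.324 − 0.462×(5.0) = -17.634
f_A = -17.634 / -69.0 = 0.2556

0.256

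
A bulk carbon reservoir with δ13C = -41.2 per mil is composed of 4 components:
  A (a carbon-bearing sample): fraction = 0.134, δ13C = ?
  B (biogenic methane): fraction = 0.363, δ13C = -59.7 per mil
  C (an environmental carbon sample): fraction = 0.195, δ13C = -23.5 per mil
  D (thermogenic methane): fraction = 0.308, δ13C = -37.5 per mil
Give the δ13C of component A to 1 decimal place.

Isotope mass balance: δ_bulk = Σ fᵢ·δᵢ.
-41.2 = 0.134×δ_A + 0.363×(-59.7) + 0.195×(-23.5) + 0.308×(-37.5)
0.134·δ_A = -41.2 − (-37.804) = -3.396
δ_A = -3.396 / 0.134 = -25.35 per mil

-25.3 per mil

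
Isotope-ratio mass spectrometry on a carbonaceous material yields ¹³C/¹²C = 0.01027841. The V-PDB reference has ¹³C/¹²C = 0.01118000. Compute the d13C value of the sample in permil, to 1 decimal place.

d13C = (R_sample / R_standard − 1) × 1000
R_sample / R_standard = 0.01027841 / 0.01118000 = 0.919357
d13C = (0.919357 − 1) × 1000 = -80.64 permil

-80.6 permil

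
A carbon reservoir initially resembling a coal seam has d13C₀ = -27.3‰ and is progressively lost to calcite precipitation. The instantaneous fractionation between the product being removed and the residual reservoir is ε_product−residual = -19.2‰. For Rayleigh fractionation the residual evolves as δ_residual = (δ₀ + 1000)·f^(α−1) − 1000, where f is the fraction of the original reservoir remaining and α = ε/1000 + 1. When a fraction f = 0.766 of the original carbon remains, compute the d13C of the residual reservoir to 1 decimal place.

Rayleigh residual: δ_res = (δ₀ + 1000)·f^(α−1) − 1000
α = ε/1000 + 1 = 0.98080, so α − 1 = -0.01920
f^(α−1) = 0.766^(-0.01920) = 1.005131
δ_res = (-27.3 + 1000) × 1.005131 − 1000 = 977.691 − 1000 = -22.31‰

-22.3‰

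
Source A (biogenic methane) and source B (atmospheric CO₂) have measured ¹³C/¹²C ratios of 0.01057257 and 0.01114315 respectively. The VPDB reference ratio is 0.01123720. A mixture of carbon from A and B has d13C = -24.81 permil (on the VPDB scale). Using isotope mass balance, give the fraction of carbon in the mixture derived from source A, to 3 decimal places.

δ_A = (0.01057257/0.01123720 − 1)×1000 = (0.940854 − 1)×1000 = -59.146 permil
δ_B = (0.01114315/0.01123720 − 1)×1000 = (0.991630 − 1)×1000 = -8.370 permil
f_A = (δ_mix − δ_B)/(δ_A − δ_B) = (-24.81 − (-8.370))/(-59.146 − (-8.370))
f_A = -16.440 / -50.776 = 0.3238

0.324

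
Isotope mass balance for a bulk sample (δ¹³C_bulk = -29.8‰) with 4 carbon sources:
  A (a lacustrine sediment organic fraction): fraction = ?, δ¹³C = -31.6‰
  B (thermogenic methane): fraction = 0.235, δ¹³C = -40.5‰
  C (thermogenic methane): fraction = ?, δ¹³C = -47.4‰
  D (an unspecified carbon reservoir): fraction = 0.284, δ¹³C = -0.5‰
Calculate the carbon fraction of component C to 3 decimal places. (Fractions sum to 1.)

Let f_C and f_A be the unknown fractions; fractions sum to 1 so f_C + f_A = 0.481.
Mass balance: Σ fᵢ·δᵢ = δ_bulk ⇒ f_C·(-47.4) + f_A·(-31.6) = -29.8 − (-9.659) = -20.141
Substitute f_A = 0.481 − f_C:
f_C·(-47.4 − -31.6) = -20.141 − 0.481×(-31.6) = -4.941
f_C = -4.941 / -15.8 = 0.3127

0.313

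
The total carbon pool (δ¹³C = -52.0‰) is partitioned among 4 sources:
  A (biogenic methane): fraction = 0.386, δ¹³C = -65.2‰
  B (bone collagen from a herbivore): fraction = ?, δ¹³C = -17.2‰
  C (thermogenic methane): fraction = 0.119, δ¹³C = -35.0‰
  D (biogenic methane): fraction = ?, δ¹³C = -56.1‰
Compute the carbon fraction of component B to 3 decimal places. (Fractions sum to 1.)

Let f_B and f_D be the unknown fractions; fractions sum to 1 so f_B + f_D = 0.495.
Mass balance: Σ fᵢ·δᵢ = δ_bulk ⇒ f_B·(-17.2) + f_D·(-56.1) = -52.0 − (-29.332) = -22.668
Substitute f_D = 0.495 − f_B:
f_B·(-17.2 − -56.1) = -22.668 − 0.495×(-56.1) = 5.102
f_B = 5.102 / 38.9 = 0.1311

0.131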